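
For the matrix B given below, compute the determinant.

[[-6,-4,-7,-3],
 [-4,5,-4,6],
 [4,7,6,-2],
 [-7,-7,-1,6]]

Expand along row 1:
  + (-6) · M_11   where M_11 = det([5 -4 6; 7 6 -2; -7 -1 6]) = 492
  − (-4) · M_12   where M_12 = det([-4 -4 6; 4 6 -2; -7 -1 6]) = 132
  + (-7) · M_13   where M_13 = det([-4 5 6; 4 7 -2; -7 -7 6]) = -36
  − (-3) · M_14   where M_14 = det([-4 5 -4; 4 7 6; -7 -7 -1]) = -414
det = (+1)·(-6)·(492) + (-1)·(-4)·(132) + (+1)·(-7)·(-36) + (-1)·(-3)·(-414) = -3414

-3414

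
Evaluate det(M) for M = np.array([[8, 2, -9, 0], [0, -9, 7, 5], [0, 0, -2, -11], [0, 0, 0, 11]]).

1584

M is upper triangular, so det(M) is the product of the diagonal entries:
det = (8) · (-9) · (-2) · (11) = 1584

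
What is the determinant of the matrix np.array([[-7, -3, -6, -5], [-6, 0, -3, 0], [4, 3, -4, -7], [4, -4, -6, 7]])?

3099

Expand along row 2 (it has 2 zeros):
  − (-6) · M_21   where M_21 = det([-3 -6 -5; 3 -4 -7; -4 -6 7]) = 338
  − (-3) · M_23   where M_23 = det([-7 -3 -5; 4 3 -7; 4 -4 7]) = 357
det = (-1)·(-6)·(338) + (-1)·(-3)·(357) = 3099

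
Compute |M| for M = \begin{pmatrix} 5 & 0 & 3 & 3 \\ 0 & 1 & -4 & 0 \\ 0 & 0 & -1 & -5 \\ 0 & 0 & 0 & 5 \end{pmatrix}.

M is upper triangular, so det(M) is the product of the diagonal entries:
det = (5) · (1) · (-1) · (5) = -25

det(M) = -25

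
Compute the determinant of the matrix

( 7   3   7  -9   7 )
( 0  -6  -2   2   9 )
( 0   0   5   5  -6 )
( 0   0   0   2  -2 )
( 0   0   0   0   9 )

-3780

The matrix is upper triangular, so the determinant is the product of the diagonal entries:
det = (7) · (-6) · (5) · (2) · (9) = -3780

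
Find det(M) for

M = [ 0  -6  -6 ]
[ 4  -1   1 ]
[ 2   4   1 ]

-96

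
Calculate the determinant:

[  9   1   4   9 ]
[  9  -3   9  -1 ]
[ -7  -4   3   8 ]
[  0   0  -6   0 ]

Expand along row 4 (it has 3 zeros):
  − (-6) · M_43   where M_43 = det([9 1 9; 9 -3 -1; -7 -4 8]) = -830
det = (-1)·(-6)·(-830) = -4980

-4980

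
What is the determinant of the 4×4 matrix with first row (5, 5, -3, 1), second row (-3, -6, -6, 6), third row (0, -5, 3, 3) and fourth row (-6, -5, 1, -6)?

Expand along row 3 (it has 1 zero):
  − (-5) · M_32   where M_32 = det([5 -3 1; -3 -6 6; -6 1 -6]) = 273
  + (3) · M_33   where M_33 = det([5 5 1; -3 -6 6; -6 -5 -6]) = 39
  − (3) · M_34   where M_34 = det([5 5 -3; -3 -6 -6; -6 -5 1]) = 78
det = (-1)·(-5)·(273) + (+1)·(3)·(39) + (-1)·(3)·(78) = 1248

1248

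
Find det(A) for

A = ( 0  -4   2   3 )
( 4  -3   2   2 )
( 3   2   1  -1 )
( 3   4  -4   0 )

109

Expand along row 1 (it has 1 zero):
  − (-4) · M_12   where M_12 = det([4 2 2; 3 1 -1; 3 -4 0]) = -52
  + (2) · M_13   where M_13 = det([4 -3 2; 3 2 -1; 3 4 0]) = 37
  − (3) · M_14   where M_14 = det([4 -3 2; 3 2 1; 3 4 -4]) = -81
det = (-1)·(-4)·(-52) + (+1)·(2)·(37) + (-1)·(3)·(-81) = 109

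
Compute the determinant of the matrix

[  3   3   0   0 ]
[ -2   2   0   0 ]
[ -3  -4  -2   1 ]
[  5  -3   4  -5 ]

The matrix is block lower-triangular with a 2×2 block and a 2×2 block on the diagonal, so its determinant equals the product of the determinants of the diagonal blocks.
det of the 2×2 block = 12
det of the 2×2 block = 6
det = (12)·(6) = 72

The determinant is 72.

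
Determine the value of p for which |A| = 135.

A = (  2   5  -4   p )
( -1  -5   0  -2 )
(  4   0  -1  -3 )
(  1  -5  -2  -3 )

Expanding along the column containing p, det(A) is linear in p: det(A) = (30)·p + (-75).
Set (30)·p + (-75) = 135  ⇒  (30)·p = 210  ⇒  p = 7.

p = 7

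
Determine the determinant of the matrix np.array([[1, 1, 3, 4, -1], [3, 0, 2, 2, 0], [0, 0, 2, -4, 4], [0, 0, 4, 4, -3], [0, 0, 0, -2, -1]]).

The matrix is block upper-triangular with a 2×2 block and a 3×3 block on the diagonal, so its determinant equals the product of the determinants of the diagonal blocks.
det of the 2×2 block = -3
det of the 3×3 block = -68
det = (-3)·(-68) = 204

204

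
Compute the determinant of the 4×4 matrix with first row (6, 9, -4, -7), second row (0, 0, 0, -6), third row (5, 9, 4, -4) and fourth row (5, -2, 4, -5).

-2904

Expand along row 2 (it has 3 zeros):
  + (-6) · M_24   where M_24 = det([6 9 -4; 5 9 4; 5 -2 4]) = 484
det = (+1)·(-6)·(484) = -2904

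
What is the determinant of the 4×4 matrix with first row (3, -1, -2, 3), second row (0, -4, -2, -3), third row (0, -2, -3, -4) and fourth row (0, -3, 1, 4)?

75

Expand along column 1 (it has 3 zeros):
  + (3) · M_11   where M_11 = det([-4 -2 -3; -2 -3 -4; -3 1 4]) = 25
det = (+1)·(3)·(25) = 75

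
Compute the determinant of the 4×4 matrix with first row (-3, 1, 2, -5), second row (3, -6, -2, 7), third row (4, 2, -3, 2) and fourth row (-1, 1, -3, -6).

-163

Expand along row 1:
  + (-3) · M_11   where M_11 = det([-6 -2 7; 2 -3 2; 1 -3 -6]) = -193
  − (1) · M_12   where M_12 = det([3 -2 7; 4 -3 2; -1 -3 -6]) = -77
  + (2) · M_13   where M_13 = det([3 -6 7; 4 2 2; -1 1 -6]) = -132
  − (-5) · M_14   where M_14 = det([3 -6 -2; 4 2 -3; -1 1 -3]) = -111
det = (+1)·(-3)·(-193) + (-1)·(1)·(-77) + (+1)·(2)·(-132) + (-1)·(-5)·(-111) = -163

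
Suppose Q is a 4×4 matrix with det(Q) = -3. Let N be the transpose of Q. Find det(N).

det(N) = -3

det(Qᵀ) = det(Q).
det(N) = (1)·(-3) = -3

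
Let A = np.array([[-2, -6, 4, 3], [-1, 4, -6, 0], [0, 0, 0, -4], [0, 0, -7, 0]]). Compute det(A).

det(A) = 392

A is block upper-triangular with a 2×2 block and a 2×2 block on the diagonal, so its determinant equals the product of the determinants of the diagonal blocks.
det of the 2×2 block = -14
det of the 2×2 block = -28
det = (-14)·(-28) = 392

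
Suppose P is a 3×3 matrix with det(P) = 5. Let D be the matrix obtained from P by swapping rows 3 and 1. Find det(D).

Swapping two rows multiplies the determinant by −1.
det(D) = (-1)·(5) = -5

-5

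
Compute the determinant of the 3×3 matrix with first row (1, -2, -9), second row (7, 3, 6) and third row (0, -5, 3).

Expand along column 1:
  + 1 · |3 6; -5 3| = 1·(9 − (-30)) = 39
  − 7 · |-2 -9; -5 3| = −7·(-6 − 45) = 357
Sum: (39) + (357) = 396

396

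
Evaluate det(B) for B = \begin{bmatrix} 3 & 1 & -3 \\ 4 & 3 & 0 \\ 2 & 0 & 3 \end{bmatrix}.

Expand along row 2:
  − 4 · |1 -3; 0 3| = −4·(3 − 0) = -12
  + 3 · |3 -3; 2 3| = 3·(9 − (-6)) = 45
Sum: (-12) + (45) = 33

The determinant is 33.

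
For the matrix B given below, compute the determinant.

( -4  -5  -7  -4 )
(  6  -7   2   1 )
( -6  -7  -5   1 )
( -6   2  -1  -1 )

-1036

Expand along row 1:
  + (-4) · M_11   where M_11 = det([-7 2 1; -7 -5 1; 2 -1 -1]) = -35
  − (-5) · M_12   where M_12 = det([6 2 1; -6 -5 1; -6 -1 -1]) = -12
  + (-7) · M_13   where M_13 = det([6 -7 1; -6 -7 1; -6 2 -1]) = 60
  − (-4) · M_14   where M_14 = det([6 -7 2; -6 -7 -5; -6 2 -1]) = -174
det = (+1)·(-4)·(-35) + (-1)·(-5)·(-12) + (+1)·(-7)·(60) + (-1)·(-4)·(-174) = -1036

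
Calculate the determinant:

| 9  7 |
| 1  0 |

-7

det = 9·0 − 7·1 = 0 − 7 = -7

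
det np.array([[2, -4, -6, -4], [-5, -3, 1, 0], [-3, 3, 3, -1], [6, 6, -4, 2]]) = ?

668

Expand along row 2 (it has 1 zero):
  − (-5) · M_21   where M_21 = det([-4 -6 -4; 3 3 -1; 6 -4 2]) = 184
  + (-3) · M_22   where M_22 = det([2 -6 -4; -3 3 -1; 6 -4 2]) = 28
  − (1) · M_23   where M_23 = det([2 -4 -4; -3 3 -1; 6 6 2]) = 168
det = (-1)·(-5)·(184) + (+1)·(-3)·(28) + (-1)·(1)·(168) = 668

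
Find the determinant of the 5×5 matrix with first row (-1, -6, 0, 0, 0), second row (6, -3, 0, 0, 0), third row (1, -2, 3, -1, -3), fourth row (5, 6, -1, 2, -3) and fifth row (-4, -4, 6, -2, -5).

195

The matrix is block lower-triangular with a 2×2 block and a 3×3 block on the diagonal, so its determinant equals the product of the determinants of the diagonal blocks.
det of the 2×2 block = 39
det of the 3×3 block = 5
det = (39)·(5) = 195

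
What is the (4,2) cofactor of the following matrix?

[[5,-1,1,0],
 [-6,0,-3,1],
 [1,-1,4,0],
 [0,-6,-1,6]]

The cofactor is -19.

Delete row 4 and column 2; the remaining 3×3 submatrix is [5 1 0; -6 -3 1; 1 4 0].
Its determinant is -19.
The cofactor carries sign (−1)^(4+2) = +1, so C_{4,2} = +(-19) = -19.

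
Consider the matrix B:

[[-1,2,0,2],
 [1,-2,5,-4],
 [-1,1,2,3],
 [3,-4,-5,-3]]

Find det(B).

Expand along row 1 (it has 1 zero):
  + (-1) · M_11   where M_11 = det([-2 5 -4; 1 2 3; -4 -5 -3]) = -75
  − (2) · M_12   where M_12 = det([1 5 -4; -1 2 3; 3 -5 -3]) = 43
  − (2) · M_14   where M_14 = det([1 -2 5; -1 1 2; 3 -4 -5]) = 6
det = (+1)·(-1)·(-75) + (-1)·(2)·(43) + (-1)·(2)·(6) = -23

-23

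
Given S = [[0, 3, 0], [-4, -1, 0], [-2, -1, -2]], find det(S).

The determinant is -24.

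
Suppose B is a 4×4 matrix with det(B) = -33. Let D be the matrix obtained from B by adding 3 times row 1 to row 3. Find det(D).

Adding a multiple of one row to another leaves the determinant unchanged.
det(D) = (1)·(-33) = -33

The determinant is -33.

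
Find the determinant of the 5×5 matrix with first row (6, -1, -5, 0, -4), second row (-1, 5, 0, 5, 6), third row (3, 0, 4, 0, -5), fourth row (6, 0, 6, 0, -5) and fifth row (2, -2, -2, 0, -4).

Expand along column 4 (it has 4 zeros):
  + (5) · M_24   where M_24 = det([6 -1 -5 -4; 3 0 4 -5; 6 0 6 -5; 2 -2 -2 -4]) = -244
det = (+1)·(5)·(-244) = -1220

The determinant is -1220.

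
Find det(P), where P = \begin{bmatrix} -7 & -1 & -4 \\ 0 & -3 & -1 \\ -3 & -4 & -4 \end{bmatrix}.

|P| = -23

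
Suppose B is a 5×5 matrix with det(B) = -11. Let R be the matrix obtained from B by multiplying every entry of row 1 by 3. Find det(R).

-33

Scaling one row by 3 multiplies the determinant by 3.
det(R) = (3)·(-11) = -33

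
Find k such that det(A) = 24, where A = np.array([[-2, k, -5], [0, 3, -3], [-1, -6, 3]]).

7

Expanding along the row containing k, det(A) is linear in k: det(A) = (3)·k + (3).
Set (3)·k + (3) = 24  ⇒  (3)·k = 21  ⇒  k = 7.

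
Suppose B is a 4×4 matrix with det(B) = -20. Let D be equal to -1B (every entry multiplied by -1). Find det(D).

The determinant is -20.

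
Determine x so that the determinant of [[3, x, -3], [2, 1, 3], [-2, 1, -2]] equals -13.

Expanding along the row containing x, det(A) is linear in x: det(A) = (-2)·x + (-27).
Set (-2)·x + (-27) = -13  ⇒  (-2)·x = 14  ⇒  x = -7.

x = -7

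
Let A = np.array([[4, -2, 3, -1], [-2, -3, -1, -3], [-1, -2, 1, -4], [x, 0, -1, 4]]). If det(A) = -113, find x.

x = -2

Expanding along the column containing x, det(A) is linear in x: det(A) = (27)·x + (-59).
Set (27)·x + (-59) = -113  ⇒  (27)·x = -54  ⇒  x = -2.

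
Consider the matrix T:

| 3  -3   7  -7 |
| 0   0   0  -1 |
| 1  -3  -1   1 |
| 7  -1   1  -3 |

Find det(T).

det(T) = -152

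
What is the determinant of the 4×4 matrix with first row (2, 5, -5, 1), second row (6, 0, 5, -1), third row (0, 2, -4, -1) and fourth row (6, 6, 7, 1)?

-444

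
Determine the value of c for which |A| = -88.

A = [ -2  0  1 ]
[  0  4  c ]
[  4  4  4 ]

-5

Expanding along the row containing c, det(A) is linear in c: det(A) = (8)·c + (-48).
Set (8)·c + (-48) = -88  ⇒  (8)·c = -40  ⇒  c = -5.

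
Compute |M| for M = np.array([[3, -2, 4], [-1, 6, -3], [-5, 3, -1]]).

The determinant is 89.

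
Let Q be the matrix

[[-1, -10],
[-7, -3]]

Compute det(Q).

|Q| = -67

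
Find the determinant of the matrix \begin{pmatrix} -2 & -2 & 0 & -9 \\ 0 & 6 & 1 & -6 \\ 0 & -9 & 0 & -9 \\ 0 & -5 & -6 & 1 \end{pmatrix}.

1188

Expand along column 1 (it has 3 zeros):
  + (-2) · M_11   where M_11 = det([6 1 -6; -9 0 -9; -5 -6 1]) = -594
det = (+1)·(-2)·(-594) = 1188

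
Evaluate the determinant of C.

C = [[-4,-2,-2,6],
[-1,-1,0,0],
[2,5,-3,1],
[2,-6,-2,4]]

-160

Expand along row 2 (it has 2 zeros):
  − (-1) · M_21   where M_21 = det([-2 -2 6; 5 -3 1; -6 -2 4]) = -96
  + (-1) · M_22   where M_22 = det([-4 -2 6; 2 -3 1; 2 -2 4]) = 64
det = (-1)·(-1)·(-96) + (+1)·(-1)·(64) = -160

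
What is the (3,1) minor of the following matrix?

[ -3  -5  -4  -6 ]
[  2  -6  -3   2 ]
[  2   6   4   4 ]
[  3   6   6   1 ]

The minor is 111.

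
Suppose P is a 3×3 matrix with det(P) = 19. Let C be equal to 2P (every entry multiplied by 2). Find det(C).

For a 3×3 matrix, det(2P) = 2^3·det(P) = 8·det(P).
det(C) = (8)·(19) = 152

det(C) = 152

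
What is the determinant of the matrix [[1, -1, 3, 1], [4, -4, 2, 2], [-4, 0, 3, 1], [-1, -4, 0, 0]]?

The determinant is 84.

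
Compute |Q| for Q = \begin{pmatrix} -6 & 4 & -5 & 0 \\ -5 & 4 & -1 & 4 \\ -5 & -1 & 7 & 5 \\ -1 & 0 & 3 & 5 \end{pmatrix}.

Expand along row 1 (it has 1 zero):
  + (-6) · M_11   where M_11 = det([4 -1 4; -1 7 5; 0 3 5]) = 63
  − (4) · M_12   where M_12 = det([-5 -1 4; -5 7 5; -1 3 5]) = -152
  + (-5) · M_13   where M_13 = det([-5 4 4; -5 -1 5; -1 0 5]) = 101
det = (+1)·(-6)·(63) + (-1)·(4)·(-152) + (+1)·(-5)·(101) = -275

The determinant is -275.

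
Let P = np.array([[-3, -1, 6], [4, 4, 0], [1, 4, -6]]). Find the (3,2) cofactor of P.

24

Delete row 3 and column 2; the remaining 2×2 submatrix is [-3 6; 4 0].
Its determinant is (-3)·0 − 6·4 = -24.
The cofactor carries sign (−1)^(3+2) = −1, so C_{3,2} = −(-24) = 24.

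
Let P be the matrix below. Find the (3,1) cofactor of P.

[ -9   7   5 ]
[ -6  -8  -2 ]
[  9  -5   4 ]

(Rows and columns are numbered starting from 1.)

Delete row 3 and column 1; the remaining 2×2 submatrix is [7 5; -8 -2].
Its determinant is 7·(-2) − 5·(-8) = 26.
The cofactor carries sign (−1)^(3+1) = +1, so C_{3,1} = +(26) = 26.

The cofactor is 26.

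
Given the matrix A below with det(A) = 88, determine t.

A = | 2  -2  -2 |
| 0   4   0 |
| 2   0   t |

9

Expanding along the row containing t, det(A) is linear in t: det(A) = (8)·t + (16).
Set (8)·t + (16) = 88  ⇒  (8)·t = 72  ⇒  t = 9.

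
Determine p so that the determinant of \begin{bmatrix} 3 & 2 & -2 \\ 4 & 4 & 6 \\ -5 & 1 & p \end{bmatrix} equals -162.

p = -9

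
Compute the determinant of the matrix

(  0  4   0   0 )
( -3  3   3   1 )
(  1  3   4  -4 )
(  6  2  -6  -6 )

Expand along row 1 (it has 3 zeros):
  − (4) · M_12   where M_12 = det([-3 3 1; 1 4 -4; 6 -6 -6]) = 60
det = (-1)·(4)·(60) = -240

The determinant is -240.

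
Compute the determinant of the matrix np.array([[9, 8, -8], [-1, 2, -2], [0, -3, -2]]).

Expand along column 1:
  + 9 · |2 -2; -3 -2| = 9·(-4 − 6) = -90
  − (-1) · |8 -8; -3 -2| = −(-1)·(-16 − 24) = -40
Sum: (-90) + (-40) = -130

-130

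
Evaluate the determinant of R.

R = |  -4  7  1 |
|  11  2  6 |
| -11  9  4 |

Expand along row 1:
  + (-4) · |2 6; 9 4| = (-4)·(8 − 54) = 184
  − 7 · |11 6; -11 4| = −7·(44 − (-66)) = -770
  + 1 · |11 2; -11 9| = 1·(99 − (-22)) = 121
Sum: (184) + (-770) + (121) = -465

The determinant is -465.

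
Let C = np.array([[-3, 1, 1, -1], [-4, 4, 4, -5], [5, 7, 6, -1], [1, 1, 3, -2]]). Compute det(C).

Expand along row 1:
  + (-3) · M_11   where M_11 = det([4 4 -5; 7 6 -1; 1 3 -2]) = -59
  − (1) · M_12   where M_12 = det([-4 4 -5; 5 6 -1; 1 3 -2]) = 27
  + (1) · M_13   where M_13 = det([-4 4 -5; 5 7 -1; 1 1 -2]) = 98
  − (-1) · M_14   where M_14 = det([-4 4 4; 5 7 6; 1 1 3]) = -104
det = (+1)·(-3)·(-59) + (-1)·(1)·(27) + (+1)·(1)·(98) + (-1)·(-1)·(-104) = 144

det(C) = 144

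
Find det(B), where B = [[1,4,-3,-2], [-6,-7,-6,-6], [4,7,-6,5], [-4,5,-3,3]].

-2829

Expand along row 1:
  + (1) · M_11   where M_11 = det([-7 -6 -6; 7 -6 5; 5 -3 3]) = -57
  − (4) · M_12   where M_12 = det([-6 -6 -6; 4 -6 5; -4 -3 3]) = 426
  + (-3) · M_13   where M_13 = det([-6 -7 -6; 4 7 5; -4 5 3]) = -40
  − (-2) · M_14   where M_14 = det([-6 -7 -6; 4 7 -6; -4 5 -3]) = -594
det = (+1)·(1)·(-57) + (-1)·(4)·(426) + (+1)·(-3)·(-40) + (-1)·(-2)·(-594) = -2829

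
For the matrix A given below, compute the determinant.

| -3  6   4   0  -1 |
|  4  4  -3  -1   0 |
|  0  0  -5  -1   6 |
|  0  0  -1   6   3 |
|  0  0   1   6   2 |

1692

A is block upper-triangular with a 2×2 block and a 3×3 block on the diagonal, so its determinant equals the product of the determinants of the diagonal blocks.
det of the 2×2 block = -36
det of the 3×3 block = -47
det = (-36)·(-47) = 1692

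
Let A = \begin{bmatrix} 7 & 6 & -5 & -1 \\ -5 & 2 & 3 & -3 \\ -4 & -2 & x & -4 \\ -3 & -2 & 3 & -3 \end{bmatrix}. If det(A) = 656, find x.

x = -1

Expanding along the column containing x, det(A) is linear in x: det(A) = (-136)·x + (520).
Set (-136)·x + (520) = 656  ⇒  (-136)·x = 136  ⇒  x = -1.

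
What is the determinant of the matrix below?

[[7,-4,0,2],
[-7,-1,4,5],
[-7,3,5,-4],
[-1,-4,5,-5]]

1474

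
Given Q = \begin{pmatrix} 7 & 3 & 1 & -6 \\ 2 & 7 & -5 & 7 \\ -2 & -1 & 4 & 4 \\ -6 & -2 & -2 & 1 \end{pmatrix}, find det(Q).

The determinant is -817.

Expand along row 1:
  + (7) · M_11   where M_11 = det([7 -5 7; -1 4 4; -2 -2 1]) = 189
  − (3) · M_12   where M_12 = det([2 -5 7; -2 4 4; -6 -2 1]) = 330
  + (1) · M_13   where M_13 = det([2 7 7; -2 -1 4; -6 -2 1]) = -154
  − (-6) · M_14   where M_14 = det([2 7 -5; -2 -1 4; -6 -2 -2]) = -166
det = (+1)·(7)·(189) + (-1)·(3)·(330) + (+1)·(1)·(-154) + (-1)·(-6)·(-166) = -817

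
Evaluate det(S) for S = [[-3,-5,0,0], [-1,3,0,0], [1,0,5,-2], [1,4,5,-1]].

-70

S is block lower-triangular with a 2×2 block and a 2×2 block on the diagonal, so its determinant equals the product of the determinants of the diagonal blocks.
det of the 2×2 block = -14
det of the 2×2 block = 5
det = (-14)·(5) = -70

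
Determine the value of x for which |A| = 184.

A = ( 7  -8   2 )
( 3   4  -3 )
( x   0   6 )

x = -8

Expanding along the row containing x, det(A) is linear in x: det(A) = (16)·x + (312).
Set (16)·x + (312) = 184  ⇒  (16)·x = -128  ⇒  x = -8.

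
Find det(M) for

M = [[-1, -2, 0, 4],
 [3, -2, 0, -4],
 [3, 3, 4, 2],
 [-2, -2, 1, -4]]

Expand along column 3 (it has 2 zeros):
  + (4) · M_33   where M_33 = det([-1 -2 4; 3 -2 -4; -2 -2 -4]) = -80
  − (1) · M_43   where M_43 = det([-1 -2 4; 3 -2 -4; 3 3 2]) = 88
det = (+1)·(4)·(-80) + (-1)·(1)·(88) = -408

-408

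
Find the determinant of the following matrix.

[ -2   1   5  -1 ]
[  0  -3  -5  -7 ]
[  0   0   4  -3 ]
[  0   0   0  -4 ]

The matrix is upper triangular, so the determinant is the product of the diagonal entries:
det = (-2) · (-3) · (4) · (-4) = -96

-96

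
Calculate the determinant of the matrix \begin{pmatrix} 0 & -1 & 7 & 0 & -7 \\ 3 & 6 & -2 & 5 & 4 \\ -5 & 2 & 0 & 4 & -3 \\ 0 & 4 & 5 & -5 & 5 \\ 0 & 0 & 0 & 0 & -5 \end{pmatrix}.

Expand along row 5 (it has 4 zeros):
  + (-5) · M_55   where M_55 = det([0 -1 7 0; 3 6 -2 5; -5 2 0 4; 0 4 5 -5]) = -2431
det = (+1)·(-5)·(-2431) = 12155

The determinant is 12155.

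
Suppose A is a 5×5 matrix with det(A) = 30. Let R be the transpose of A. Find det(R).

30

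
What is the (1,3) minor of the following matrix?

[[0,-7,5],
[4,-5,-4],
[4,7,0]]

48

Delete row 1 and column 3; the remaining 2×2 submatrix is [4 -5; 4 7].
Its determinant is 4·7 − (-5)·4 = 48.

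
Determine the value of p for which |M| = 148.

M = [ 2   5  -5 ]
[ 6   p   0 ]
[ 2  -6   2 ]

2

Expanding along the row containing p, det(M) is linear in p: det(M) = (14)·p + (120).
Set (14)·p + (120) = 148  ⇒  (14)·p = 28  ⇒  p = 2.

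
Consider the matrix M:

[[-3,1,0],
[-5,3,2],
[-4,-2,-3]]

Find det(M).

Expand along row 1:
  + (-3) · |3 2; -2 -3| = (-3)·(-9 − (-4)) = 15
  − 1 · |-5 2; -4 -3| = −1·(15 − (-8)) = -23
Sum: (15) + (-23) = -8

-8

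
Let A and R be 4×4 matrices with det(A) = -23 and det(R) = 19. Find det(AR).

|AR| = -437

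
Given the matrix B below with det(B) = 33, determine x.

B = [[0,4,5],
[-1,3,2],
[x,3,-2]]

Expanding along the row containing x, det(B) is linear in x: det(B) = (-7)·x + (-23).
Set (-7)·x + (-23) = 33  ⇒  (-7)·x = 56  ⇒  x = -8.

x = -8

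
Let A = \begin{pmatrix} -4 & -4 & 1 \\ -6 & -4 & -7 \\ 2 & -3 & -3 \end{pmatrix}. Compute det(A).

Expand along column 1:
  + (-4) · |-4 -7; -3 -3| = (-4)·(12 − 21) = 36
  − (-6) · |-4 1; -3 -3| = −(-6)·(12 − (-3)) = 90
  + 2 · |-4 1; -4 -7| = 2·(28 − (-4)) = 64
Sum: (36) + (90) + (64) = 190

190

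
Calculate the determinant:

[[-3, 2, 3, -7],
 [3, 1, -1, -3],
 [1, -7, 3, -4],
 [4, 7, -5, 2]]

Expand along row 1:
  + (-3) · M_11   where M_11 = det([1 -1 -3; -7 3 -4; 7 -5 2]) = -42
  − (2) · M_12   where M_12 = det([3 -1 -3; 1 3 -4; 4 -5 2]) = 27
  + (3) · M_13   where M_13 = det([3 1 -3; 1 -7 -4; 4 7 2]) = -81
  − (-7) · M_14   where M_14 = det([3 1 -1; 1 -7 3; 4 7 -5]) = 24
det = (+1)·(-3)·(-42) + (-1)·(2)·(27) + (+1)·(3)·(-81) + (-1)·(-7)·(24) = -3

-3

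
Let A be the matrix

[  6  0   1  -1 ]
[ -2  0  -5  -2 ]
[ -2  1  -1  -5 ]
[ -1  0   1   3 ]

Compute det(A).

63

Expand along column 2 (it has 3 zeros):
  − (1) · M_32   where M_32 = det([6 1 -1; -2 -5 -2; -1 1 3]) = -63
det = (-1)·(1)·(-63) = 63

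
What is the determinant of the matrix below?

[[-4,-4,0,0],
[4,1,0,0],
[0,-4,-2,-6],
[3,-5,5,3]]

288

The matrix is block lower-triangular with a 2×2 block and a 2×2 block on the diagonal, so its determinant equals the product of the determinants of the diagonal blocks.
det of the 2×2 block = 12
det of the 2×2 block = 24
det = (12)·(24) = 288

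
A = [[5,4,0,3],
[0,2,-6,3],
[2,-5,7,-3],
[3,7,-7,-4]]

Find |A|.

1238

Expand along row 1 (it has 1 zero):
  + (5) · M_11   where M_11 = det([2 -6 3; -5 7 -3; 7 -7 -4]) = 106
  − (4) · M_12   where M_12 = det([0 -6 3; 2 7 -3; 3 -7 -4]) = -99
  − (3) · M_14   where M_14 = det([0 2 -6; 2 -5 7; 3 7 -7]) = -104
det = (+1)·(5)·(106) + (-1)·(4)·(-99) + (-1)·(3)·(-104) = 1238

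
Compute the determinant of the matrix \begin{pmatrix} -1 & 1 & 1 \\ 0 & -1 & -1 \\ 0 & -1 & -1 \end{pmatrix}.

The determinant is 0.

Expand along column 1:
  + (-1) · |-1 -1; -1 -1| = (-1)·(1 − 1) = 0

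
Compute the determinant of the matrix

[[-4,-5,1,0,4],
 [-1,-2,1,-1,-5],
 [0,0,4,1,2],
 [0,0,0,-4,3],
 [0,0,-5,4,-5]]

The matrix is block upper-triangular with a 2×2 block and a 3×3 block on the diagonal, so its determinant equals the product of the determinants of the diagonal blocks.
det of the 2×2 block = 3
det of the 3×3 block = -23
det = (3)·(-23) = -69

-69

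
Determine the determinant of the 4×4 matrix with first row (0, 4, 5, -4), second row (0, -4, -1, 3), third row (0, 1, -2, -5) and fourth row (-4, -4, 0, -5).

-308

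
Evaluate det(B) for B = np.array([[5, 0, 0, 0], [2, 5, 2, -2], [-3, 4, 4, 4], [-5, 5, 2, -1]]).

Expand along row 1 (it has 3 zeros):
  + (5) · M_11   where M_11 = det([5 2 -2; 4 4 4; 5 2 -1]) = 12
det = (+1)·(5)·(12) = 60

det(B) = 60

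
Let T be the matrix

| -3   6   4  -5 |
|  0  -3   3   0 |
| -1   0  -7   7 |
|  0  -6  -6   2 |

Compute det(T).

The determinant is 750.

Expand along row 2 (it has 2 zeros):
  + (-3) · M_22   where M_22 = det([-3 4 -5; -1 -7 7; 0 -6 2]) = -106
  − (3) · M_23   where M_23 = det([-3 6 -5; -1 0 7; 0 -6 2]) = -144
det = (+1)·(-3)·(-106) + (-1)·(3)·(-144) = 750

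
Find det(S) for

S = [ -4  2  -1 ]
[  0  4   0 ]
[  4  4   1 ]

0

Expand along row 2:
  + 4 · |-4 -1; 4 1| = 4·(-4 − (-4)) = 0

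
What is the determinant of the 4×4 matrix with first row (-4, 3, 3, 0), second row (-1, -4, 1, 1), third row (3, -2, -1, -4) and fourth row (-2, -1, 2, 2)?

Expand along row 1 (it has 1 zero):
  + (-4) · M_11   where M_11 = det([-4 1 1; -2 -1 -4; -1 2 2]) = -21
  − (3) · M_12   where M_12 = det([-1 1 1; 3 -1 -4; -2 2 2]) = 0
  + (3) · M_13   where M_13 = det([-1 -4 1; 3 -2 -4; -2 -1 2]) = -7
det = (+1)·(-4)·(-21) + (-1)·(3)·(0) + (+1)·(3)·(-7) = 63

63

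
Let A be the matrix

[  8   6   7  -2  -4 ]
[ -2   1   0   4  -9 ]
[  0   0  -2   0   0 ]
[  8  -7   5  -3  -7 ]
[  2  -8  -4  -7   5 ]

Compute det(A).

Expand along row 3 (it has 4 zeros):
  + (-2) · M_33   where M_33 = det([8 6 -2 -4; -2 1 4 -9; 8 -7 -3 -7; 2 -8 -7 5]) = -3528
det = (+1)·(-2)·(-3528) = 7056

7056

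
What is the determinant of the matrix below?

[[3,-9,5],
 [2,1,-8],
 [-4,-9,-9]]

-763

Expand along row 1:
  + 3 · |1 -8; -9 -9| = 3·(-9 − 72) = -243
  − (-9) · |2 -8; -4 -9| = −(-9)·(-18 − 32) = -450
  + 5 · |2 1; -4 -9| = 5·(-18 − (-4)) = -70
Sum: (-243) + (-450) + (-70) = -763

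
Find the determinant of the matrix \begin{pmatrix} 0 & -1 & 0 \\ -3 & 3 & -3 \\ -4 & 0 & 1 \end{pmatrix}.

Expand along row 1:
  − (-1) · |-3 -3; -4 1| = −(-1)·(-3 − 12) = -15

-15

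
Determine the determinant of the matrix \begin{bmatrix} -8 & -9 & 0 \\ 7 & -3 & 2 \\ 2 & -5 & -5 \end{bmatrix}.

-551

Expand along column 3:
  − 2 · |-8 -9; 2 -5| = −2·(40 − (-18)) = -116
  + (-5) · |-8 -9; 7 -3| = (-5)·(24 − (-63)) = -435
Sum: (-116) + (-435) = -551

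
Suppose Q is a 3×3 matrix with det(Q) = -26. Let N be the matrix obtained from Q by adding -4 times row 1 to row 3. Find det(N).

Adding a multiple of one row to another leaves the determinant unchanged.
det(N) = (1)·(-26) = -26

|N| = -26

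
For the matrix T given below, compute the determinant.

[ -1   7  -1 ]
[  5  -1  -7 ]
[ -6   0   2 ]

232

Expand along column 2:
  − 7 · |5 -7; -6 2| = −7·(10 − 42) = 224
  + (-1) · |-1 -1; -6 2| = (-1)·(-2 − 6) = 8
Sum: (224) + (8) = 232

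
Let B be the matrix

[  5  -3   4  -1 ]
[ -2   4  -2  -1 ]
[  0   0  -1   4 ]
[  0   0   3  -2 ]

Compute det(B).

B is block upper-triangular with a 2×2 block and a 2×2 block on the diagonal, so its determinant equals the product of the determinants of the diagonal blocks.
det of the 2×2 block = 14
det of the 2×2 block = -10
det = (14)·(-10) = -140

|B| = -140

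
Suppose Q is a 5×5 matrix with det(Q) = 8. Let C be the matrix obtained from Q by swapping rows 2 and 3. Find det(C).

|C| = -8

Swapping two rows multiplies the determinant by −1.
det(C) = (-1)·(8) = -8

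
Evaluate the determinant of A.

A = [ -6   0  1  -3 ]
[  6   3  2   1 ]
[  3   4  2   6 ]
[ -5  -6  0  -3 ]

545

Expand along row 1 (it has 1 zero):
  + (-6) · M_11   where M_11 = det([3 2 1; 4 2 6; -6 0 -3]) = -54
  + (1) · M_13   where M_13 = det([6 3 1; 3 4 6; -5 -6 -3]) = 83
  − (-3) · M_14   where M_14 = det([6 3 2; 3 4 2; -5 -6 0]) = 46
det = (+1)·(-6)·(-54) + (+1)·(1)·(83) + (-1)·(-3)·(46) = 545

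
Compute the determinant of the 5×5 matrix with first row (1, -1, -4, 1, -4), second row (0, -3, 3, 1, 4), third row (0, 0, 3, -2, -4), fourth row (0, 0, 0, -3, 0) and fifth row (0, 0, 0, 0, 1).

27

The matrix is upper triangular, so the determinant is the product of the diagonal entries:
det = (1) · (-3) · (3) · (-3) · (1) = 27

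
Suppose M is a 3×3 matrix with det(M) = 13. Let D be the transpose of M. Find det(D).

det(Mᵀ) = det(M).
det(D) = (1)·(13) = 13

|D| = 13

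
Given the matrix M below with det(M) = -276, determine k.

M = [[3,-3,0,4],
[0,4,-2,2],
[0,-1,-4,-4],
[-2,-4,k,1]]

Expanding along the column containing k, det(M) is linear in k: det(M) = (42)·k + (-486).
Set (42)·k + (-486) = -276  ⇒  (42)·k = 210  ⇒  k = 5.

k = 5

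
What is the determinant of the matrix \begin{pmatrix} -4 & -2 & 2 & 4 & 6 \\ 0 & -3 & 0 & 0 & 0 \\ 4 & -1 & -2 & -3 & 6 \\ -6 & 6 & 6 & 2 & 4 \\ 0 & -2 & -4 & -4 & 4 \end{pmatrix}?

The determinant is -3936.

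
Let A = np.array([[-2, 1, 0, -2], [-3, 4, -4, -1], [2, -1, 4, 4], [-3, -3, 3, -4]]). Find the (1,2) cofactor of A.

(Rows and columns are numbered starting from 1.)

The cofactor is -82.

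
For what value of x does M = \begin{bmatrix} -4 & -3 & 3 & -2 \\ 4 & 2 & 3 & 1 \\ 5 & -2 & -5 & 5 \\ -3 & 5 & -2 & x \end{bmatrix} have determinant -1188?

5

Expanding along the row containing x, det(M) is linear in x: det(M) = (-143)·x + (-473).
Set (-143)·x + (-473) = -1188  ⇒  (-143)·x = -715  ⇒  x = 5.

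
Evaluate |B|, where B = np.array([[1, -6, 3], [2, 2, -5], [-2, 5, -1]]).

det(B) = -7

Expand along column 1:
  + 1 · |2 -5; 5 -1| = 1·(-2 − (-25)) = 23
  − 2 · |-6 3; 5 -1| = −2·(6 − 15) = 18
  + (-2) · |-6 3; 2 -5| = (-2)·(30 − 6) = -48
Sum: (23) + (18) + (-48) = -7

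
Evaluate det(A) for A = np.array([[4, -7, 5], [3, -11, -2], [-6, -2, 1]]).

Expand along row 1:
  + 4 · |-11 -2; -2 1| = 4·(-11 − 4) = -60
  − (-7) · |3 -2; -6 1| = −(-7)·(3 − 12) = -63
  + 5 · |3 -11; -6 -2| = 5·(-6 − 66) = -360
Sum: (-60) + (-63) + (-360) = -483

|A| = -483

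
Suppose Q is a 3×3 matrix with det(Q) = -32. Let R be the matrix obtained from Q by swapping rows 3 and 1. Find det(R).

32

Swapping two rows multiplies the determinant by −1.
det(R) = (-1)·(-32) = 32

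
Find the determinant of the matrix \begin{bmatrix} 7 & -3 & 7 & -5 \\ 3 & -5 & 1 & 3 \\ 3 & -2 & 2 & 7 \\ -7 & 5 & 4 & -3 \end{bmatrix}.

Expand along row 1:
  + (7) · M_11   where M_11 = det([-5 1 3; -2 2 7; 5 4 -3]) = 145
  − (-3) · M_12   where M_12 = det([3 1 3; 3 2 7; -7 4 -3]) = -64
  + (7) · M_13   where M_13 = det([3 -5 3; 3 -2 7; -7 5 -3]) = 116
  − (-5) · M_14   where M_14 = det([3 -5 1; 3 -2 2; -7 5 4]) = 77
det = (+1)·(7)·(145) + (-1)·(-3)·(-64) + (+1)·(7)·(116) + (-1)·(-5)·(77) = 2020

2020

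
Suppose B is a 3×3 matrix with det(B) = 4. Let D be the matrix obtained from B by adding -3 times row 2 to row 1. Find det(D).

Adding a multiple of one row to another leaves the determinant unchanged.
det(D) = (1)·(4) = 4

|D| = 4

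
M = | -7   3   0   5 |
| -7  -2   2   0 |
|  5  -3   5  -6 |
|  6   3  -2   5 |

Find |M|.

|M| = 618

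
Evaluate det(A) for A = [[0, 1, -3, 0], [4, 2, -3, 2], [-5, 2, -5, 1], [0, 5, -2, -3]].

det(A) = 239

Expand along row 1 (it has 2 zeros):
  − (1) · M_12   where M_12 = det([4 -3 2; -5 -5 1; 0 -2 -3]) = 133
  + (-3) · M_13   where M_13 = det([4 2 2; -5 2 1; 0 5 -3]) = -124
det = (-1)·(1)·(133) + (+1)·(-3)·(-124) = 239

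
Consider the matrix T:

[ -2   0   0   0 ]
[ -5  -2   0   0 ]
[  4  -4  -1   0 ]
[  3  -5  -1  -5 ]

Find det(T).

The determinant is 20.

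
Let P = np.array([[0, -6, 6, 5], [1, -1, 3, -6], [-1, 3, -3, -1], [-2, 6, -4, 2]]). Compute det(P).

Expand along row 1 (it has 1 zero):
  − (-6) · M_12   where M_12 = det([1 3 -6; -1 -3 -1; -2 -4 2]) = 14
  + (6) · M_13   where M_13 = det([1 -1 -6; -1 3 -1; -2 6 2]) = 8
  − (5) · M_14   where M_14 = det([1 -1 3; -1 3 -3; -2 6 -4]) = 4
det = (-1)·(-6)·(14) + (+1)·(6)·(8) + (-1)·(5)·(4) = 112

|P| = 112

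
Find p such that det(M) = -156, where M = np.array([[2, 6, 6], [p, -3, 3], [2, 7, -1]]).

Expanding along the column containing p, det(M) is linear in p: det(M) = (48)·p + (36).
Set (48)·p + (36) = -156  ⇒  (48)·p = -192  ⇒  p = -4.

p = -4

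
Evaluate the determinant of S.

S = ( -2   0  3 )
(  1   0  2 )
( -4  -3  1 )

The determinant is -21.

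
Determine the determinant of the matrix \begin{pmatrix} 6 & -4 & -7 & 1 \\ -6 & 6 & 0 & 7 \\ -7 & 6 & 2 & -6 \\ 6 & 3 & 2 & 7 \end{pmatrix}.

4483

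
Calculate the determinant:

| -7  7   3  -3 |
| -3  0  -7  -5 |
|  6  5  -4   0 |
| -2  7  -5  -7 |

1552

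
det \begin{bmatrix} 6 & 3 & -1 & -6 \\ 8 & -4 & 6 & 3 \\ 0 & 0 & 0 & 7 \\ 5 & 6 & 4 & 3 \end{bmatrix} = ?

Expand along row 3 (it has 3 zeros):
  − (7) · M_34   where M_34 = det([6 3 -1; 8 -4 6; 5 6 4]) = -386
det = (-1)·(7)·(-386) = 2702

2702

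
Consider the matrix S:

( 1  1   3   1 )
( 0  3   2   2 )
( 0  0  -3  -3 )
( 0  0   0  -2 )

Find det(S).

18

S is upper triangular, so det(S) is the product of the diagonal entries:
det = (1) · (3) · (-3) · (-2) = 18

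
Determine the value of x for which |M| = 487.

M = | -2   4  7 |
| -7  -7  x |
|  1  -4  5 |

Expanding along the column containing x, det(M) is linear in x: det(M) = (-4)·x + (455).
Set (-4)·x + (455) = 487  ⇒  (-4)·x = 32  ⇒  x = -8.

-8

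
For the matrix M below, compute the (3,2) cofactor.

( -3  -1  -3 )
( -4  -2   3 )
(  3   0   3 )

21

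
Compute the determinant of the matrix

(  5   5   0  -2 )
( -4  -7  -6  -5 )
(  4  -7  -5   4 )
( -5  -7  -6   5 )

The determinant is -2781.

Expand along row 1 (it has 1 zero):
  + (5) · M_11   where M_11 = det([-7 -6 -5; -7 -5 4; -7 -6 5]) = -70
  − (5) · M_12   where M_12 = det([-4 -6 -5; 4 -5 4; -5 -6 5]) = 489
  − (-2) · M_14   where M_14 = det([-4 -7 -6; 4 -7 -5; -5 -7 -6]) = 7
det = (+1)·(5)·(-70) + (-1)·(5)·(489) + (-1)·(-2)·(7) = -2781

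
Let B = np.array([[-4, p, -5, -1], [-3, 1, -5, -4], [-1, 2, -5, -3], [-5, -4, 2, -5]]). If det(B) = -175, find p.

p = -4

Expanding along the column containing p, det(B) is linear in p: det(B) = (35)·p + (-35).
Set (35)·p + (-35) = -175  ⇒  (35)·p = -140  ⇒  p = -4.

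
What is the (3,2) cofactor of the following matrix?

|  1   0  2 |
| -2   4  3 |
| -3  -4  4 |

Delete row 3 and column 2; the remaining 2×2 submatrix is [1 2; -2 3].
Its determinant is 1·3 − 2·(-2) = 7.
The cofactor carries sign (−1)^(3+2) = −1, so C_{3,2} = −(7) = -7.

-7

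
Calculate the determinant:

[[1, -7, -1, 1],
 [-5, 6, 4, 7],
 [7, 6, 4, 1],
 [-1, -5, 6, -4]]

Expand along row 1:
  + (1) · M_11   where M_11 = det([6 4 7; 6 4 1; -5 6 -4]) = 336
  − (-7) · M_12   where M_12 = det([-5 4 7; 7 4 1; -1 6 -4]) = 540
  + (-1) · M_13   where M_13 = det([-5 6 7; 7 6 1; -1 -5 -4]) = 54
  − (1) · M_14   where M_14 = det([-5 6 4; 7 6 4; -1 -5 6]) = -672
det = (+1)·(1)·(336) + (-1)·(-7)·(540) + (+1)·(-1)·(54) + (-1)·(1)·(-672) = 4734

4734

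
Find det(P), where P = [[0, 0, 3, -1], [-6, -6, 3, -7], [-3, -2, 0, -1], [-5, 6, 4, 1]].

264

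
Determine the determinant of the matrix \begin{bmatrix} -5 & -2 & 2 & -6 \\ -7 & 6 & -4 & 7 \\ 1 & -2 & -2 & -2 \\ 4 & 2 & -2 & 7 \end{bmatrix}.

Expand along row 1:
  + (-5) · M_11   where M_11 = det([6 -4 7; -2 -2 -2; 2 -2 7]) = -92
  − (-2) · M_12   where M_12 = det([-7 -4 7; 1 -2 -2; 4 -2 7]) = 228
  + (2) · M_13   where M_13 = det([-7 6 7; 1 -2 -2; 4 2 7]) = 50
  − (-6) · M_14   where M_14 = det([-7 6 -4; 1 -2 -2; 4 2 -2]) = -132
det = (+1)·(-5)·(-92) + (-1)·(-2)·(228) + (+1)·(2)·(50) + (-1)·(-6)·(-132) = 224

224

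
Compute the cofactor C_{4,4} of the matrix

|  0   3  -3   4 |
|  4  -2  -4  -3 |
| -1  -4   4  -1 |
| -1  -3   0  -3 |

Delete row 4 and column 4; the remaining 3×3 submatrix is [0 3 -3; 4 -2 -4; -1 -4 4].
Its determinant is 18.
The cofactor carries sign (−1)^(4+4) = +1, so C_{4,4} = +(18) = 18.

18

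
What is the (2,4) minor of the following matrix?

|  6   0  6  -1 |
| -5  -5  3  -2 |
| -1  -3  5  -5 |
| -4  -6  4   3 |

Delete row 2 and column 4; the remaining 3×3 submatrix is [6 0 6; -1 -3 5; -4 -6 4].
Its determinant is 72.

72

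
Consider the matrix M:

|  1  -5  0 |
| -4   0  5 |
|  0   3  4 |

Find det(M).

Expand along column 1:
  + 1 · |0 5; 3 4| = 1·(0 − 15) = -15
  − (-4) · |-5 0; 3 4| = −(-4)·(-20 − 0) = -80
Sum: (-15) + (-80) = -95

-95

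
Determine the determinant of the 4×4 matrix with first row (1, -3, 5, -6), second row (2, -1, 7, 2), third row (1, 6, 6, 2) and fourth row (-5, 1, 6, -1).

2206

Expand along row 1:
  + (1) · M_11   where M_11 = det([-1 7 2; 6 6 2; 1 6 -1]) = 134
  − (-3) · M_12   where M_12 = det([2 7 2; 1 6 2; -5 6 -1]) = -27
  + (5) · M_13   where M_13 = det([2 -1 2; 1 6 2; -5 1 -1]) = 55
  − (-6) · M_14   where M_14 = det([2 -1 7; 1 6 6; -5 1 6]) = 313
det = (+1)·(1)·(134) + (-1)·(-3)·(-27) + (+1)·(5)·(55) + (-1)·(-6)·(313) = 2206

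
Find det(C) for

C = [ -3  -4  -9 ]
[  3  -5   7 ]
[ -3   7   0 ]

Expand along row 3:
  + (-3) · |-4 -9; -5 7| = (-3)·(-28 − 45) = 219
  − 7 · |-3 -9; 3 7| = −7·(-21 − (-27)) = -42
Sum: (219) + (-42) = 177

The determinant is 177.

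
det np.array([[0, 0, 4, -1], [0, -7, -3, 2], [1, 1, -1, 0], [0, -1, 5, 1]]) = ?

Expand along column 1 (it has 3 zeros):
  + (1) · M_31   where M_31 = det([0 4 -1; -7 -3 2; -1 5 1]) = 58
det = (+1)·(1)·(58) = 58

58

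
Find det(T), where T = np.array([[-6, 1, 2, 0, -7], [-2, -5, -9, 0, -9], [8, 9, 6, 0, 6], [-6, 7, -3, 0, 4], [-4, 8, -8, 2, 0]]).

The determinant is 18764.

Expand along column 4 (it has 4 zeros):
  − (2) · M_54   where M_54 = det([-6 1 2 -7; -2 -5 -9 -9; 8 9 6 6; -6 7 -3 4]) = -9382
det = (-1)·(2)·(-9382) = 18764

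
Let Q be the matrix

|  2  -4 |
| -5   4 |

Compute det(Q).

det(Q) = -12

det(Q) = 2·4 − (-4)·(-5) = 8 − 20 = -12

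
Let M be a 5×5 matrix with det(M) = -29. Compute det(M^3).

The determinant is -24389.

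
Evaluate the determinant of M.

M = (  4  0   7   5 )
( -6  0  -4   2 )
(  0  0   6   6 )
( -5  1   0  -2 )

Expand along column 2 (it has 3 zeros):
  + (1) · M_42   where M_42 = det([4 7 5; -6 -4 2; 0 6 6]) = -72
det = (+1)·(1)·(-72) = -72

|M| = -72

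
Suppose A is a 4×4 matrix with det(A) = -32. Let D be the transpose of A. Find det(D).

det(D) = -32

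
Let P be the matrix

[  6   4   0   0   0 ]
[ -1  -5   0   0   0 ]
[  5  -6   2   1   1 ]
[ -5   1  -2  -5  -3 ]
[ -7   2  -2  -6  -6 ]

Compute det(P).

-520

P is block lower-triangular with a 2×2 block and a 3×3 block on the diagonal, so its determinant equals the product of the determinants of the diagonal blocks.
det of the 2×2 block = -26
det of the 3×3 block = 20
det = (-26)·(20) = -520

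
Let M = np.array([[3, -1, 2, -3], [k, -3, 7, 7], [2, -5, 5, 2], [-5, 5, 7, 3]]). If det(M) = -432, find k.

Expanding along the column containing k, det(M) is linear in k: det(M) = (-229)·k + (-661).
Set (-229)·k + (-661) = -432  ⇒  (-229)·k = 229  ⇒  k = -1.

k = -1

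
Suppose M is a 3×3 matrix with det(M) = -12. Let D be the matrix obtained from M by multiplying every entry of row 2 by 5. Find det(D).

Scaling one row by 5 multiplies the determinant by 5.
det(D) = (5)·(-12) = -60

|D| = -60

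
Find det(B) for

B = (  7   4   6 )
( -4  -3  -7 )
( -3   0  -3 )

|B| = 45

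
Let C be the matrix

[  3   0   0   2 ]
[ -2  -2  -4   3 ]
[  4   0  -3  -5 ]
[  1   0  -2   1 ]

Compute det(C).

The determinant is 98.

Expand along column 2 (it has 3 zeros):
  + (-2) · M_22   where M_22 = det([3 0 2; 4 -3 -5; 1 -2 1]) = -49
det = (+1)·(-2)·(-49) = 98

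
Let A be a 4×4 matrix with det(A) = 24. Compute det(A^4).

det(A^4) = (det A)^4 = (24)^4 = 331776

The determinant is 331776.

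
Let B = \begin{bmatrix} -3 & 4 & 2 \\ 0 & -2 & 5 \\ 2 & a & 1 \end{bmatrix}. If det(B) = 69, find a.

a = 1

Expanding along the row containing a, det(B) is linear in a: det(B) = (15)·a + (54).
Set (15)·a + (54) = 69  ⇒  (15)·a = 15  ⇒  a = 1.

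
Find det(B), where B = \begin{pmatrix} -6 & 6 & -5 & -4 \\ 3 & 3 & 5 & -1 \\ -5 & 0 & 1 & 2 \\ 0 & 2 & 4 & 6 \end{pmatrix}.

Expand along row 3 (it has 1 zero):
  + (-5) · M_31   where M_31 = det([6 -5 -4; 3 5 -1; 2 4 6]) = 296
  + (1) · M_33   where M_33 = det([-6 6 -4; 3 3 -1; 0 2 6]) = -252
  − (2) · M_34   where M_34 = det([-6 6 -5; 3 3 5; 0 2 4]) = -114
det = (+1)·(-5)·(296) + (+1)·(1)·(-252) + (-1)·(2)·(-114) = -1504

det(B) = -1504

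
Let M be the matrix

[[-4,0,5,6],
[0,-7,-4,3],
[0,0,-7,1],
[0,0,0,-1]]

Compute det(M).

M is upper triangular, so det(M) is the product of the diagonal entries:
det = (-4) · (-7) · (-7) · (-1) = 196

|M| = 196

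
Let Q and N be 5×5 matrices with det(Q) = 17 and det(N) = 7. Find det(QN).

det(QN) = det(Q)·det(N) = (17)·(7) = 119

|QN| = 119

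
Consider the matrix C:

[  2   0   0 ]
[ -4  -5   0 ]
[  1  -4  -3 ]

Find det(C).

C is lower triangular, so det(C) is the product of the diagonal entries:
det = (2) · (-5) · (-3) = 30

|C| = 30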